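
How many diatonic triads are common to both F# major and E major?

2

Diatonic triads of F# major: F# (I), G#m (ii), A#m (iii), B (IV), C# (V), D#m (vi), E#dim (vii°).
Diatonic triads of E major: E (I), F#m (ii), G#m (iii), A (IV), B (V), C#m (vi), D#dim (vii°).
Matching root and quality in both lists: G#m, B.
That gives 2 common triads.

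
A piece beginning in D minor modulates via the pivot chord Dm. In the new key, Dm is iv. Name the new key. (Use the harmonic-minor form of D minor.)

A minor

The numeral iv denotes a minor triad on scale degree 4. With D on degree 4, the tonic of the new key is A.
Degree 4 carries a minor triad in minor keys, so the destination is A minor.
Check: the diatonic triads of A minor (natural minor) are Am (i), Bdim (ii°), C (III), Dm (iv), Em (v), F (VI), G (VII) — Dm is indeed iv.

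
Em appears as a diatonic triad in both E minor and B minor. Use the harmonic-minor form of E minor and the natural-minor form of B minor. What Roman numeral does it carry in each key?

The scale of E minor (harmonic minor) is E F# G A B C D#; E is degree 1, and the triad built there (E-G-B) is minor, so it is i.
The scale of B minor (natural minor) is B C# D E F# G A; E is degree 4, and the triad built there (E-G-B) is minor, so it is iv.

i in E minor; iv in B minor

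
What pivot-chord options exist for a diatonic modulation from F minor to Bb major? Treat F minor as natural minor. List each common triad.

Triads in F minor (natural minor): Fm (i), Gdim (ii°), Ab (III), Bbm (iv), Cm (v), Db (VI), Eb (VII).
Triads in Bb major: Bb (I), Cm (ii), Dm (iii), Eb (IV), F (V), Gm (vi), Adim (vii°).
Shared triads with their functions: Cm (v in F minor, ii in Bb major); Eb (VII in F minor, IV in Bb major).

Cm, Eb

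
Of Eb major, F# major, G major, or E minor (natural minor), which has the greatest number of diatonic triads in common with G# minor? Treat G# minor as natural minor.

F# major

Triads of G# minor (natural minor): G# minor (i), A# diminished (ii°), B major (III), C# minor (iv), D# minor (v), E major (VI), F# major (VII).
Eb major shares 0: none.
F# major shares 4: G#m, B, D#m, F#.
G major shares 0: none.
E minor (natural minor) shares 0: none.
The most common triads (4) are shared with F# major.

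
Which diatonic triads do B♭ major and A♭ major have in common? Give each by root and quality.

Triads in B♭ major: B♭ (I), Cm (ii), Dm (iii), E♭ (IV), F (V), Gm (vi), Adim (vii°).
Triads in A♭ major: A♭ (I), B♭m (ii), Cm (iii), D♭ (IV), E♭ (V), Fm (vi), Gdim (vii°).
Shared triads with their functions: Cm (ii in B♭ major, iii in A♭ major); E♭ (IV in B♭ major, V in A♭ major).

Cm, E♭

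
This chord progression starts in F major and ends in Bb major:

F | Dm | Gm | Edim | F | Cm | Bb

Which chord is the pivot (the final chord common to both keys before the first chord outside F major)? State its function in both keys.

Chords diatonic to F major: F, Gm, Am, Bb, C, Dm, Edim.
Reading the progression, the first chord not in that set is Cm, so the modulation leaves F major there.
The chord immediately before Cm is F, which is diatonic to both keys: I in F major and V in Bb major.

F — I in F major, V in Bb major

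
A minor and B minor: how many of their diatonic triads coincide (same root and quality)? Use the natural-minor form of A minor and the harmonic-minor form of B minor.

2

Diatonic triads of A minor (natural minor): Am (i), Bdim (ii°), C (III), Dm (iv), Em (v), F (VI), G (VII).
Diatonic triads of B minor (harmonic minor): Bm (i), C#dim (ii°), Daug (III+), Em (iv), F# (V), G (VI), A#dim (vii°).
Matching root and quality in both lists: Em, G.
That gives 2 common triads.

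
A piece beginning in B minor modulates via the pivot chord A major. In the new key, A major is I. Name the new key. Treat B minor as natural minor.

The numeral I denotes a major triad on scale degree 1. With A on degree 1, the tonic of the new key is A.
Degree 1 carries a major triad in major keys, so the destination is A major.
Check: the diatonic triads of A major are A (I), Bm (ii), C#m (iii), D (IV), E (V), F#m (vi), G#dim (vii°) — A major is indeed I.

A major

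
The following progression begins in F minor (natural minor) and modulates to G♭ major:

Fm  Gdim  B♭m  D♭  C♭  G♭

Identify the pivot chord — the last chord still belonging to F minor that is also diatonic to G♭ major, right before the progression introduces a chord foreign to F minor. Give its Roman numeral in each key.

D♭ — VI in F minor, V in G♭ major

Chords diatonic to F minor: Fm, Gdim, A♭, B♭m, Cm, D♭, E♭.
Reading the progression, the first chord not in that set is C♭, so the modulation leaves F minor there.
The chord immediately before C♭ is D♭, which is diatonic to both keys: VI in F minor and V in G♭ major.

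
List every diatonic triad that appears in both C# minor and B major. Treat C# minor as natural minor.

Triads in C# minor (natural minor): C#m (i), D#dim (ii°), E (III), F#m (iv), G#m (v), A (VI), B (VII).
Triads in B major: B (I), C#m (ii), D#m (iii), E (IV), F# (V), G#m (vi), A#dim (vii°).
Shared triads with their functions: C#m (i in C# minor, ii in B major); E (III in C# minor, IV in B major); G#m (v in C# minor, vi in B major); B (VII in C# minor, I in B major).

C#m, E, G#m, B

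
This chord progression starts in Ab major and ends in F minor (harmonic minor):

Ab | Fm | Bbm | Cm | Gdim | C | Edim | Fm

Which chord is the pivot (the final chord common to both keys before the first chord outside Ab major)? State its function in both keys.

Gdim — vii° in Ab major, ii° in F minor

Chords diatonic to Ab major: Ab, Bbm, Cm, Db, Eb, Fm, Gdim.
Reading the progression, the first chord not in that set is C, so the modulation leaves Ab major there.
The chord immediately before C is Gdim, which is diatonic to both keys: vii° in Ab major and ii° in F minor.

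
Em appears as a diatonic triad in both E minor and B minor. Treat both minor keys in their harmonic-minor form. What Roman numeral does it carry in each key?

The scale of E minor (harmonic minor) is E F# G A B C D#; E is degree 1, and the triad built there (E-G-B) is minor, so it is i.
The scale of B minor (harmonic minor) is B C# D E F# G A#; E is degree 4, and the triad built there (E-G-B) is minor, so it is iv.

i in E minor; iv in B minor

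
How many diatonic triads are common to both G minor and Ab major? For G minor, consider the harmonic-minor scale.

Diatonic triads of G minor (harmonic minor): Gm (i), Adim (ii°), Bbaug (III+), Cm (iv), D (V), Eb (VI), F#dim (vii°).
Diatonic triads of Ab major: Ab (I), Bbm (ii), Cm (iii), Db (IV), Eb (V), Fm (vi), Gdim (vii°).
Matching root and quality in both lists: Cm, Eb.
That gives 2 common triads.

2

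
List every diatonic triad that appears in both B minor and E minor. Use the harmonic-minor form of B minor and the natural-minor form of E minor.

Triads in B minor (harmonic minor): Bm (i), C#dim (ii°), Daug (III+), Em (iv), F# (V), G (VI), A#dim (vii°).
Triads in E minor (natural minor): Em (i), F#dim (ii°), G (III), Am (iv), Bm (v), C (VI), D (VII).
Shared triads with their functions: Bm (i in B minor, v in E minor); Em (iv in B minor, i in E minor); G (VI in B minor, III in E minor).

Bm, Em, G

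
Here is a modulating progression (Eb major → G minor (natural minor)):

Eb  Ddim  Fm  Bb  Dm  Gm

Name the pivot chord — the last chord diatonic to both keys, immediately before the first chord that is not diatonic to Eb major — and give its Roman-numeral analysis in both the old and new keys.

Chords diatonic to Eb major: Eb, Fm, Gm, Ab, Bb, Cm, Ddim.
Reading the progression, the first chord not in that set is Dm, so the modulation leaves Eb major there.
The chord immediately before Dm is Bb, which is diatonic to both keys: V in Eb major and III in G minor.

Bb — V in Eb major, III in G minor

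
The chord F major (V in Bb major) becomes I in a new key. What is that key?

The numeral I denotes a major triad on scale degree 1. With F on degree 1, the tonic of the new key is F.
Degree 1 carries a major triad in major keys, so the destination is F major.
Check: the diatonic triads of F major are F (I), Gm (ii), Am (iii), Bb (IV), C (V), Dm (vi), Edim (vii°) — F major is indeed I.

F major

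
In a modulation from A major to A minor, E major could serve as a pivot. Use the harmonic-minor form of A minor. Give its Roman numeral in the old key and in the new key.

V in A major; V in A minor

The scale of A major is A B C# D E F# G#; E is degree 5, and the triad built there (E-G#-B) is major, so it is V.
The scale of A minor (harmonic minor) is A B C D E F G#; E is degree 5, and the triad built there (E-G#-B) is major, so it is V.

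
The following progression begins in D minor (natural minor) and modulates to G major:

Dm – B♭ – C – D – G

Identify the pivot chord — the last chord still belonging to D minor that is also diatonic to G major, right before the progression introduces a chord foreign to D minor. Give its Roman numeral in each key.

C — VII in D minor, IV in G major

Chords diatonic to D minor: Dm, Edim, F, Gm, Am, B♭, C.
Reading the progression, the first chord not in that set is D, so the modulation leaves D minor there.
The chord immediately before D is C, which is diatonic to both keys: VII in D minor and IV in G major.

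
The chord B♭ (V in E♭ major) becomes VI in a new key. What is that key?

D minor

The numeral VI denotes a major triad on scale degree 6. With B♭ on degree 6, the tonic of the new key is D.
Degree 6 carries a major triad in minor keys, so the destination is D minor.
Check: the diatonic triads of D minor (natural minor) are Dm (i), Edim (ii°), F (III), Gm (iv), Am (v), B♭ (VI), C (VII) — B♭ is indeed VI.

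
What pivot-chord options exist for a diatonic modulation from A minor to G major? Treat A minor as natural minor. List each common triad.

Am, C, Em, G

Triads in A minor (natural minor): Am (i), Bdim (ii°), C (III), Dm (iv), Em (v), F (VI), G (VII).
Triads in G major: G (I), Am (ii), Bm (iii), C (IV), D (V), Em (vi), F#dim (vii°).
Shared triads with their functions: Am (i in A minor, ii in G major); C (III in A minor, IV in G major); Em (v in A minor, vi in G major); G (VII in A minor, I in G major).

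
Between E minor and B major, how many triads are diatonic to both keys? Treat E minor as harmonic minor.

Diatonic triads of E minor (harmonic minor): Em (i), F#dim (ii°), Gaug (III+), Am (iv), B (V), C (VI), D#dim (vii°).
Diatonic triads of B major: B (I), C#m (ii), D#m (iii), E (IV), F# (V), G#m (vi), A#dim (vii°).
Matching root and quality in both lists: B.
That gives 1 common triad.

1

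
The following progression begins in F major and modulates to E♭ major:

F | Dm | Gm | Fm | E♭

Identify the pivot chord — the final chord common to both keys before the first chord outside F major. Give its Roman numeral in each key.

Gm — ii in F major, iii in E♭ major

Chords diatonic to F major: F, Gm, Am, B♭, C, Dm, Edim.
Reading the progression, the first chord not in that set is Fm, so the modulation leaves F major there.
The chord immediately before Fm is Gm, which is diatonic to both keys: ii in F major and iii in E♭ major.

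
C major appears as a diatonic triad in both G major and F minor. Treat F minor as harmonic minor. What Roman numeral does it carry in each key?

The scale of G major is G A B C D E F#; C is degree 4, and the triad built there (C-E-G) is major, so it is IV.
The scale of F minor (harmonic minor) is F G Ab Bb C Db E; C is degree 5, and the triad built there (C-E-G) is major, so it is V.

IV in G major; V in F minor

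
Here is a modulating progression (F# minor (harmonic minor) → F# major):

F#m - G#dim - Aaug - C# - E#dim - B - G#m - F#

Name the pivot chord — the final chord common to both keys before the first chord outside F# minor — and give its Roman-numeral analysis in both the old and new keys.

E#dim — vii° in F# minor, vii° in F# major

Chords diatonic to F# minor: F#m, G#dim, Aaug, Bm, C#, D, E#dim.
Reading the progression, the first chord not in that set is B, so the modulation leaves F# minor there.
The chord immediately before B is E#dim, which is diatonic to both keys: vii° in F# minor and vii° in F# major.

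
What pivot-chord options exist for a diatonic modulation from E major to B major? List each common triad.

Triads in E major: E major (I), F# minor (ii), G# minor (iii), A major (IV), B major (V), C# minor (vi), D# diminished (vii°).
Triads in B major: B major (I), C# minor (ii), D# minor (iii), E major (IV), F# major (V), G# minor (vi), A# diminished (vii°).
Shared triads with their functions: E major (I in E major, IV in B major); G# minor (iii in E major, vi in B major); B major (V in E major, I in B major); C# minor (vi in E major, ii in B major).

E, G#m, B, C#m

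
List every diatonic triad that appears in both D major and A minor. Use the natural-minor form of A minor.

Triads in D major: D major (I), E minor (ii), F# minor (iii), G major (IV), A major (V), B minor (vi), C# diminished (vii°).
Triads in A minor (natural minor): A minor (i), B diminished (ii°), C major (III), D minor (iv), E minor (v), F major (VI), G major (VII).
Shared triads with their functions: E minor (ii in D major, v in A minor); G major (IV in D major, VII in A minor).

Em, G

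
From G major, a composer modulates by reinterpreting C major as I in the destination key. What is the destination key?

C major

The numeral I denotes a major triad on scale degree 1. With C on degree 1, the tonic of the new key is C.
Degree 1 carries a major triad in major keys, so the destination is C major.
Check: the diatonic triads of C major are C (I), Dm (ii), Em (iii), F (IV), G (V), Am (vi), Bdim (vii°) — C major is indeed I.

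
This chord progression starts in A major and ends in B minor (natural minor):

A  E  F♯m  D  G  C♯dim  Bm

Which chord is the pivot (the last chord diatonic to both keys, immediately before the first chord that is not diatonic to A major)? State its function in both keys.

Chords diatonic to A major: A, Bm, C♯m, D, E, F♯m, G♯dim.
Reading the progression, the first chord not in that set is G, so the modulation leaves A major there.
The chord immediately before G is D, which is diatonic to both keys: IV in A major and III in B minor.

D — IV in A major, III in B minor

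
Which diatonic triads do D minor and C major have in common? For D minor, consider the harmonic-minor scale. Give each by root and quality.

Dm

Triads in D minor (harmonic minor): Dm (i), Edim (ii°), Faug (III+), Gm (iv), A (V), B♭ (VI), C♯dim (vii°).
Triads in C major: C (I), Dm (ii), Em (iii), F (IV), G (V), Am (vi), Bdim (vii°).
Shared triads with their functions: Dm (i in D minor, ii in C major).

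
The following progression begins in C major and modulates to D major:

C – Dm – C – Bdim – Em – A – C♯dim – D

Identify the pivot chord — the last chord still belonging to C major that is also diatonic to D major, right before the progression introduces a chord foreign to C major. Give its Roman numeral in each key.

Chords diatonic to C major: C, Dm, Em, F, G, Am, Bdim.
Reading the progression, the first chord not in that set is A, so the modulation leaves C major there.
The chord immediately before A is Em, which is diatonic to both keys: iii in C major and ii in D major.

Em — iii in C major, ii in D major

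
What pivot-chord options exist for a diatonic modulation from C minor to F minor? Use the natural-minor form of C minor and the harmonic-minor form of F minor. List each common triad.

Triads in C minor (natural minor): C minor (i), D diminished (ii°), Eb major (III), F minor (iv), G minor (v), Ab major (VI), Bb major (VII).
Triads in F minor (harmonic minor): F minor (i), G diminished (ii°), Ab augmented (III+), Bb minor (iv), C major (V), Db major (VI), E diminished (vii°).
Shared triads with their functions: F minor (iv in C minor, i in F minor).

Fm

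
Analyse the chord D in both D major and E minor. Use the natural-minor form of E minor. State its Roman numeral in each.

I in D major; VII in E minor

The scale of D major is D E F# G A B C#; D is degree 1, and the triad built there (D-F#-A) is major, so it is I.
The scale of E minor (natural minor) is E F# G A B C D; D is degree 7, and the triad built there (D-F#-A) is major, so it is VII.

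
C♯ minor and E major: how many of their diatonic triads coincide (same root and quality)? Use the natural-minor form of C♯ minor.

7

Diatonic triads of C♯ minor (natural minor): C♯ minor (i), D♯ diminished (ii°), E major (III), F♯ minor (iv), G♯ minor (v), A major (VI), B major (VII).
Diatonic triads of E major: E major (I), F♯ minor (ii), G♯ minor (iii), A major (IV), B major (V), C♯ minor (vi), D♯ diminished (vii°).
Matching root and quality in both lists: C♯ minor, D♯ diminished, E major, F♯ minor, G♯ minor, A major, B major.
That gives 7 common triads.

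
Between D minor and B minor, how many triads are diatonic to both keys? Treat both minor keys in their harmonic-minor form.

Diatonic triads of D minor (harmonic minor): D minor (i), E diminished (ii°), F augmented (III+), G minor (iv), A major (V), Bb major (VI), C# diminished (vii°).
Diatonic triads of B minor (harmonic minor): B minor (i), C# diminished (ii°), D augmented (III+), E minor (iv), F# major (V), G major (VI), A# diminished (vii°).
Matching root and quality in both lists: C# diminished.
That gives 1 common triad.

1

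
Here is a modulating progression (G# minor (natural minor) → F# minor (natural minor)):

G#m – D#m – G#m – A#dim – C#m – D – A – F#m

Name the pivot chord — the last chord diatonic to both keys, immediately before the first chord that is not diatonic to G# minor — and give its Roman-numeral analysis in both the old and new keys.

Chords diatonic to G# minor: G#m, A#dim, B, C#m, D#m, E, F#.
Reading the progression, the first chord not in that set is D, so the modulation leaves G# minor there.
The chord immediately before D is C#m, which is diatonic to both keys: iv in G# minor and v in F# minor.

C#m — iv in G# minor, v in F# minor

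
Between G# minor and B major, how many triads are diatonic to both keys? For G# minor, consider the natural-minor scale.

Diatonic triads of G# minor (natural minor): G#m (i), A#dim (ii°), B (III), C#m (iv), D#m (v), E (VI), F# (VII).
Diatonic triads of B major: B (I), C#m (ii), D#m (iii), E (IV), F# (V), G#m (vi), A#dim (vii°).
Matching root and quality in both lists: G#m, A#dim, B, C#m, D#m, E, F#.
That gives 7 common triads.

7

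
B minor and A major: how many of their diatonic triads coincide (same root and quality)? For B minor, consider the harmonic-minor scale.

1

Diatonic triads of B minor (harmonic minor): Bm (i), C#dim (ii°), Daug (III+), Em (iv), F# (V), G (VI), A#dim (vii°).
Diatonic triads of A major: A (I), Bm (ii), C#m (iii), D (IV), E (V), F#m (vi), G#dim (vii°).
Matching root and quality in both lists: Bm.
That gives 1 common triad.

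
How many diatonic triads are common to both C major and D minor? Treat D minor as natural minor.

4

Diatonic triads of C major: C (I), Dm (ii), Em (iii), F (IV), G (V), Am (vi), Bdim (vii°).
Diatonic triads of D minor (natural minor): Dm (i), Edim (ii°), F (III), Gm (iv), Am (v), Bb (VI), C (VII).
Matching root and quality in both lists: C, Dm, F, Am.
That gives 4 common triads.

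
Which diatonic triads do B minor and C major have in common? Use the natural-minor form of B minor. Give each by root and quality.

Em, G

Triads in B minor (natural minor): Bm (i), C♯dim (ii°), D (III), Em (iv), F♯m (v), G (VI), A (VII).
Triads in C major: C (I), Dm (ii), Em (iii), F (IV), G (V), Am (vi), Bdim (vii°).
Shared triads with their functions: Em (iv in B minor, iii in C major); G (VI in B minor, V in C major).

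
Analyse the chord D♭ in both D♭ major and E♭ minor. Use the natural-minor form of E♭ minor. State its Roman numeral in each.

The scale of D♭ major is D♭ E♭ F G♭ A♭ B♭ C; D♭ is degree 1, and the triad built there (D♭-F-A♭) is major, so it is I.
The scale of E♭ minor (natural minor) is E♭ F G♭ A♭ B♭ C♭ D♭; D♭ is degree 7, and the triad built there (D♭-F-A♭) is major, so it is VII.

I in D♭ major; VII in E♭ minor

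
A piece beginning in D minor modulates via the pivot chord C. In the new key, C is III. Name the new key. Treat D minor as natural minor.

A minor

The numeral III denotes a major triad on scale degree 3. With C on degree 3, the tonic of the new key is A.
Degree 3 carries a major triad in natural-minor keys, so the destination is A minor.
Check: the diatonic triads of A minor (natural minor) are Am (i), Bdim (ii°), C (III), Dm (iv), Em (v), F (VI), G (VII) — C is indeed III.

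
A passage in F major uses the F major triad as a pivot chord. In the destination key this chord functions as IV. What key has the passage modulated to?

The numeral IV denotes a major triad on scale degree 4. With F on degree 4, the tonic of the new key is C.
Degree 4 carries a major triad in major keys, so the destination is C major.
Check: the diatonic triads of C major are C (I), Dm (ii), Em (iii), F (IV), G (V), Am (vi), Bdim (vii°) — F major is indeed IV.

C major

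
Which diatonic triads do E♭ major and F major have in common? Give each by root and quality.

Triads in E♭ major: E♭ (I), Fm (ii), Gm (iii), A♭ (IV), B♭ (V), Cm (vi), Ddim (vii°).
Triads in F major: F (I), Gm (ii), Am (iii), B♭ (IV), C (V), Dm (vi), Edim (vii°).
Shared triads with their functions: Gm (iii in E♭ major, ii in F major); B♭ (V in E♭ major, IV in F major).

Gm, B♭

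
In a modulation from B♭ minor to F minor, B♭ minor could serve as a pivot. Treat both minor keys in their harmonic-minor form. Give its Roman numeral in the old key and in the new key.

i in B♭ minor; iv in F minor

The scale of B♭ minor (harmonic minor) is B♭ C D♭ E♭ F G♭ A; B♭ is degree 1, and the triad built there (B♭-D♭-F) is minor, so it is i.
The scale of F minor (harmonic minor) is F G A♭ B♭ C D♭ E; B♭ is degree 4, and the triad built there (B♭-D♭-F) is minor, so it is iv.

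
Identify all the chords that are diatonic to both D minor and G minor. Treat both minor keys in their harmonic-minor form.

Triads in D minor (harmonic minor): Dm (i), Edim (ii°), Faug (III+), Gm (iv), A (V), Bb (VI), C#dim (vii°).
Triads in G minor (harmonic minor): Gm (i), Adim (ii°), Bbaug (III+), Cm (iv), D (V), Eb (VI), F#dim (vii°).
Shared triads with their functions: Gm (iv in D minor, i in G minor).

Gm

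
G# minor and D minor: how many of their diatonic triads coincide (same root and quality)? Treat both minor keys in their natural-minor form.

Diatonic triads of G# minor (natural minor): G# minor (i), A# diminished (ii°), B major (III), C# minor (iv), D# minor (v), E major (VI), F# major (VII).
Diatonic triads of D minor (natural minor): D minor (i), E diminished (ii°), F major (III), G minor (iv), A minor (v), Bb major (VI), C major (VII).
No triad has the same root and quality in both keys.

0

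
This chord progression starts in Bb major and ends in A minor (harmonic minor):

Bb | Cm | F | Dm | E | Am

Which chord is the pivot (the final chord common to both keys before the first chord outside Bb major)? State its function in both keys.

Chords diatonic to Bb major: Bb, Cm, Dm, Eb, F, Gm, Adim.
Reading the progression, the first chord not in that set is E, so the modulation leaves Bb major there.
The chord immediately before E is Dm, which is diatonic to both keys: iii in Bb major and iv in A minor.

Dm — iii in Bb major, iv in A minor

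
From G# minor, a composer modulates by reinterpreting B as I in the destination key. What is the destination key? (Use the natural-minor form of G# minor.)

The numeral I denotes a major triad on scale degree 1. With B on degree 1, the tonic of the new key is B.
Degree 1 carries a major triad in major keys, so the destination is B major.
Check: the diatonic triads of B major are B (I), C#m (ii), D#m (iii), E (IV), F# (V), G#m (vi), A#dim (vii°) — B is indeed I.

B major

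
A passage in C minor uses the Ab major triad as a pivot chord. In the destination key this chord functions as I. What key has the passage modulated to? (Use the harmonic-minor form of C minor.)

The numeral I denotes a major triad on scale degree 1. With Ab on degree 1, the tonic of the new key is Ab.
Degree 1 carries a major triad in major keys, so the destination is Ab major.
Check: the diatonic triads of Ab major are Ab (I), Bbm (ii), Cm (iii), Db (IV), Eb (V), Fm (vi), Gdim (vii°) — Ab major is indeed I.

Ab major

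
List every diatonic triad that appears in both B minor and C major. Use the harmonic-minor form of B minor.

Em, G

Triads in B minor (harmonic minor): B minor (i), C# diminished (ii°), D augmented (III+), E minor (iv), F# major (V), G major (VI), A# diminished (vii°).
Triads in C major: C major (I), D minor (ii), E minor (iii), F major (IV), G major (V), A minor (vi), B diminished (vii°).
Shared triads with their functions: E minor (iv in B minor, iii in C major); G major (VI in B minor, V in C major).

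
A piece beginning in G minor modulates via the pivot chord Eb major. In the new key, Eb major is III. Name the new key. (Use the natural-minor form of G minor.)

The numeral III denotes a major triad on scale degree 3. With Eb on degree 3, the tonic of the new key is C.
Degree 3 carries a major triad in natural-minor keys, so the destination is C minor.
Check: the diatonic triads of C minor (natural minor) are Cm (i), Ddim (ii°), Eb (III), Fm (iv), Gm (v), Ab (VI), Bb (VII) — Eb major is indeed III.

C minor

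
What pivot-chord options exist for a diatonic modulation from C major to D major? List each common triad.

Em, G

Triads in C major: C (I), Dm (ii), Em (iii), F (IV), G (V), Am (vi), Bdim (vii°).
Triads in D major: D (I), Em (ii), F♯m (iii), G (IV), A (V), Bm (vi), C♯dim (vii°).
Shared triads with their functions: Em (iii in C major, ii in D major); G (V in C major, IV in D major).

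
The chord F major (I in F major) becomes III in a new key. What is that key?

D minor

The numeral III denotes a major triad on scale degree 3. With F on degree 3, the tonic of the new key is D.
Degree 3 carries a major triad in natural-minor keys, so the destination is D minor.
Check: the diatonic triads of D minor (natural minor) are Dm (i), Edim (ii°), F (III), Gm (iv), Am (v), Bb (VI), C (VII) — F major is indeed III.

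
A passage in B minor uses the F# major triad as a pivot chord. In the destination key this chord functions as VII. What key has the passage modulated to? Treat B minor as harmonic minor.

G# minor

The numeral VII denotes a major triad on scale degree 7. With F# on degree 7, the tonic of the new key is G#.
Degree 7 carries a major triad in natural-minor keys, so the destination is G# minor.
Check: the diatonic triads of G# minor (natural minor) are G#m (i), A#dim (ii°), B (III), C#m (iv), D#m (v), E (VI), F# (VII) — F# major is indeed VII.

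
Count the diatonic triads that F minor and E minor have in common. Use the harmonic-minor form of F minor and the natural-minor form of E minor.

Diatonic triads of F minor (harmonic minor): F minor (i), G diminished (ii°), Ab augmented (III+), Bb minor (iv), C major (V), Db major (VI), E diminished (vii°).
Diatonic triads of E minor (natural minor): E minor (i), F# diminished (ii°), G major (III), A minor (iv), B minor (v), C major (VI), D major (VII).
Matching root and quality in both lists: C major.
That gives 1 common triad.

1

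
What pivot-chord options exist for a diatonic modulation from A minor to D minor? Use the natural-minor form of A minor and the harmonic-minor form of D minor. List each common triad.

Triads in A minor (natural minor): Am (i), Bdim (ii°), C (III), Dm (iv), Em (v), F (VI), G (VII).
Triads in D minor (harmonic minor): Dm (i), Edim (ii°), Faug (III+), Gm (iv), A (V), B♭ (VI), C♯dim (vii°).
Shared triads with their functions: Dm (iv in A minor, i in D minor).

Dm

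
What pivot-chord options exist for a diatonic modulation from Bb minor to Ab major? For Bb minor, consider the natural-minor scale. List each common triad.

Bbm, Db, Fm, Ab

Triads in Bb minor (natural minor): Bb minor (i), C diminished (ii°), Db major (III), Eb minor (iv), F minor (v), Gb major (VI), Ab major (VII).
Triads in Ab major: Ab major (I), Bb minor (ii), C minor (iii), Db major (IV), Eb major (V), F minor (vi), G diminished (vii°).
Shared triads with their functions: Bb minor (i in Bb minor, ii in Ab major); Db major (III in Bb minor, IV in Ab major); F minor (v in Bb minor, vi in Ab major); Ab major (VII in Bb minor, I in Ab major).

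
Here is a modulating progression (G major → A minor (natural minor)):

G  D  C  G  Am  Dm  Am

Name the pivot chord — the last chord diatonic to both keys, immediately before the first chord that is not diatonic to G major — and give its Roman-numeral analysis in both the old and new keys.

Am — ii in G major, i in A minor

Chords diatonic to G major: G, Am, Bm, C, D, Em, F#dim.
Reading the progression, the first chord not in that set is Dm, so the modulation leaves G major there.
The chord immediately before Dm is Am, which is diatonic to both keys: ii in G major and i in A minor.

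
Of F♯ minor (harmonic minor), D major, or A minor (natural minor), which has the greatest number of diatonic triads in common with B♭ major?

Triads of B♭ major: B♭ (I), Cm (ii), Dm (iii), E♭ (IV), F (V), Gm (vi), Adim (vii°).
F♯ minor (harmonic minor) shares 0: none.
D major shares 0: none.
A minor (natural minor) shares 2: Dm, F.
The most common triads (2) are shared with A minor.

A minor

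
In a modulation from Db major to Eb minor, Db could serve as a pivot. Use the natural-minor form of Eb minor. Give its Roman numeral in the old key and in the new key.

The scale of Db major is Db Eb F Gb Ab Bb C; Db is degree 1, and the triad built there (Db-F-Ab) is major, so it is I.
The scale of Eb minor (natural minor) is Eb F Gb Ab Bb Cb Db; Db is degree 7, and the triad built there (Db-F-Ab) is major, so it is VII.

I in Db major; VII in Eb minor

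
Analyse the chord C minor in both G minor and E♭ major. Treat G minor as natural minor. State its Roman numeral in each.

iv in G minor; vi in E♭ major

The scale of G minor (natural minor) is G A B♭ C D E♭ F; C is degree 4, and the triad built there (C-E♭-G) is minor, so it is iv.
The scale of E♭ major is E♭ F G A♭ B♭ C D; C is degree 6, and the triad built there (C-E♭-G) is minor, so it is vi.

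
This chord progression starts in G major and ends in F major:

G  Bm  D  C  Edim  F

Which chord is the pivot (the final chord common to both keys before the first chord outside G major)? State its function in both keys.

Chords diatonic to G major: G, Am, Bm, C, D, Em, F♯dim.
Reading the progression, the first chord not in that set is Edim, so the modulation leaves G major there.
The chord immediately before Edim is C, which is diatonic to both keys: IV in G major and V in F major.

C — IV in G major, V in F major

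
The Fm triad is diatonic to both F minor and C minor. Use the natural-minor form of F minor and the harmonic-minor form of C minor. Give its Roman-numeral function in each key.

i in F minor; iv in C minor

The scale of F minor (natural minor) is F G A♭ B♭ C D♭ E♭; F is degree 1, and the triad built there (F-A♭-C) is minor, so it is i.
The scale of C minor (harmonic minor) is C D E♭ F G A♭ B; F is degree 4, and the triad built there (F-A♭-C) is minor, so it is iv.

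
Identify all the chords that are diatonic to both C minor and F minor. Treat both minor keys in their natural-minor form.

Cm, E♭, Fm, A♭

Triads in C minor (natural minor): C minor (i), D diminished (ii°), E♭ major (III), F minor (iv), G minor (v), A♭ major (VI), B♭ major (VII).
Triads in F minor (natural minor): F minor (i), G diminished (ii°), A♭ major (III), B♭ minor (iv), C minor (v), D♭ major (VI), E♭ major (VII).
Shared triads with their functions: C minor (i in C minor, v in F minor); E♭ major (III in C minor, VII in F minor); F minor (iv in C minor, i in F minor); A♭ major (VI in C minor, III in F minor).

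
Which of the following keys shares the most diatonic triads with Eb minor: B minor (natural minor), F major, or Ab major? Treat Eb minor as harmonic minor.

Triads of Eb minor (harmonic minor): Ebm (i), Fdim (ii°), Gbaug (III+), Abm (iv), Bb (V), Cb (VI), Ddim (vii°).
B minor (natural minor) shares 0: none.
F major shares 1: Bb.
Ab major shares 0: none.
The most common triads (1) are shared with F major.

F major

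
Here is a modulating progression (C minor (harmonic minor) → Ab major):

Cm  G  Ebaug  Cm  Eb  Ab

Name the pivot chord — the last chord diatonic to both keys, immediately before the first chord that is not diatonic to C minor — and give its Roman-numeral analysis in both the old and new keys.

Chords diatonic to C minor: Cm, Ddim, Ebaug, Fm, G, Ab, Bdim.
Reading the progression, the first chord not in that set is Eb, so the modulation leaves C minor there.
The chord immediately before Eb is Cm, which is diatonic to both keys: i in C minor and iii in Ab major.

Cm — i in C minor, iii in Ab major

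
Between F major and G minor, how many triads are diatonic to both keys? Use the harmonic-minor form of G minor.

Diatonic triads of F major: F (I), Gm (ii), Am (iii), Bb (IV), C (V), Dm (vi), Edim (vii°).
Diatonic triads of G minor (harmonic minor): Gm (i), Adim (ii°), Bbaug (III+), Cm (iv), D (V), Eb (VI), F#dim (vii°).
Matching root and quality in both lists: Gm.
That gives 1 common triad.

1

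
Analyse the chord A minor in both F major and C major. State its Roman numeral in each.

iii in F major; vi in C major

The scale of F major is F G A Bb C D E; A is degree 3, and the triad built there (A-C-E) is minor, so it is iii.
The scale of C major is C D E F G A B; A is degree 6, and the triad built there (A-C-E) is minor, so it is vi.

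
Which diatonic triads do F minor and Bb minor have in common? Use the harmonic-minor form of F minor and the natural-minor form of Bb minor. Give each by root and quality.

Fm, Bbm, Db

Triads in F minor (harmonic minor): Fm (i), Gdim (ii°), Abaug (III+), Bbm (iv), C (V), Db (VI), Edim (vii°).
Triads in Bb minor (natural minor): Bbm (i), Cdim (ii°), Db (III), Ebm (iv), Fm (v), Gb (VI), Ab (VII).
Shared triads with their functions: Fm (i in F minor, v in Bb minor); Bbm (iv in F minor, i in Bb minor); Db (VI in F minor, III in Bb minor).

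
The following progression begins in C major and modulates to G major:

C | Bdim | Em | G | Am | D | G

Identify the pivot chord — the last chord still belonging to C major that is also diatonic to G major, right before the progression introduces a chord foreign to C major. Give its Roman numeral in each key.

Chords diatonic to C major: C, Dm, Em, F, G, Am, Bdim.
Reading the progression, the first chord not in that set is D, so the modulation leaves C major there.
The chord immediately before D is Am, which is diatonic to both keys: vi in C major and ii in G major.

Am — vi in C major, ii in G major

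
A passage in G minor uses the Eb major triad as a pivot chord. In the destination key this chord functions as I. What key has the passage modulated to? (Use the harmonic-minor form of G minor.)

The numeral I denotes a major triad on scale degree 1. With Eb on degree 1, the tonic of the new key is Eb.
Degree 1 carries a major triad in major keys, so the destination is Eb major.
Check: the diatonic triads of Eb major are Eb (I), Fm (ii), Gm (iii), Ab (IV), Bb (V), Cm (vi), Ddim (vii°) — Eb major is indeed I.

Eb major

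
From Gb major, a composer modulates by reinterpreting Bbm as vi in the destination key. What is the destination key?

The numeral vi denotes a minor triad on scale degree 6. With Bb on degree 6, the tonic of the new key is Db.
Degree 6 carries a minor triad in major keys, so the destination is Db major.
Check: the diatonic triads of Db major are Db (I), Ebm (ii), Fm (iii), Gb (IV), Ab (V), Bbm (vi), Cdim (vii°) — Bbm is indeed vi.

Db major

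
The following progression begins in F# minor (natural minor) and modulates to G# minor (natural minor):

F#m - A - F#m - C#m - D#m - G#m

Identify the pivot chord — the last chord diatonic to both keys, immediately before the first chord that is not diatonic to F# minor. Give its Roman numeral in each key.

Chords diatonic to F# minor: F#m, G#dim, A, Bm, C#m, D, E.
Reading the progression, the first chord not in that set is D#m, so the modulation leaves F# minor there.
The chord immediately before D#m is C#m, which is diatonic to both keys: v in F# minor and iv in G# minor.

C#m — v in F# minor, iv in G# minor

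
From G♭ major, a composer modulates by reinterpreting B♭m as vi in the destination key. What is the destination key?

The numeral vi denotes a minor triad on scale degree 6. With B♭ on degree 6, the tonic of the new key is D♭.
Degree 6 carries a minor triad in major keys, so the destination is D♭ major.
Check: the diatonic triads of D♭ major are D♭ (I), E♭m (ii), Fm (iii), G♭ (IV), A♭ (V), B♭m (vi), Cdim (vii°) — B♭m is indeed vi.

D♭ major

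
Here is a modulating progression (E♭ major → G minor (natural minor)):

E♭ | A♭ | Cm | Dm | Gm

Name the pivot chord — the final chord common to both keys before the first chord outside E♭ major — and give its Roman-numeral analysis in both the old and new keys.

Cm — vi in E♭ major, iv in G minor

Chords diatonic to E♭ major: E♭, Fm, Gm, A♭, B♭, Cm, Ddim.
Reading the progression, the first chord not in that set is Dm, so the modulation leaves E♭ major there.
The chord immediately before Dm is Cm, which is diatonic to both keys: vi in E♭ major and iv in G minor.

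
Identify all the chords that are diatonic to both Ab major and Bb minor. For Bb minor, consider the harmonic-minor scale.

Bbm

Triads in Ab major: Ab (I), Bbm (ii), Cm (iii), Db (IV), Eb (V), Fm (vi), Gdim (vii°).
Triads in Bb minor (harmonic minor): Bbm (i), Cdim (ii°), Dbaug (III+), Ebm (iv), F (V), Gb (VI), Adim (vii°).
Shared triads with their functions: Bbm (ii in Ab major, i in Bb minor).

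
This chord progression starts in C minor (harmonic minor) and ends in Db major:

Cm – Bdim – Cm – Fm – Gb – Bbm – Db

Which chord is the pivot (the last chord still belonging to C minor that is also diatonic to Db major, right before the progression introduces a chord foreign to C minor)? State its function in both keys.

Chords diatonic to C minor: Cm, Ddim, Ebaug, Fm, G, Ab, Bdim.
Reading the progression, the first chord not in that set is Gb, so the modulation leaves C minor there.
The chord immediately before Gb is Fm, which is diatonic to both keys: iv in C minor and iii in Db major.

Fm — iv in C minor, iii in Db major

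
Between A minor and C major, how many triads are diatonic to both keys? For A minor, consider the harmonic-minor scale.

Diatonic triads of A minor (harmonic minor): Am (i), Bdim (ii°), Caug (III+), Dm (iv), E (V), F (VI), G#dim (vii°).
Diatonic triads of C major: C (I), Dm (ii), Em (iii), F (IV), G (V), Am (vi), Bdim (vii°).
Matching root and quality in both lists: Am, Bdim, Dm, F.
That gives 4 common triads.

4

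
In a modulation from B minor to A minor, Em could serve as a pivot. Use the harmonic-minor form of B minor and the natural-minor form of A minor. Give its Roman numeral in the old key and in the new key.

The scale of B minor (harmonic minor) is B C# D E F# G A#; E is degree 4, and the triad built there (E-G-B) is minor, so it is iv.
The scale of A minor (natural minor) is A B C D E F G; E is degree 5, and the triad built there (E-G-B) is minor, so it is v.

iv in B minor; v in A minor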